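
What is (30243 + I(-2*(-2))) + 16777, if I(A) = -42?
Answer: 46978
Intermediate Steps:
(30243 + I(-2*(-2))) + 16777 = (30243 - 42) + 16777 = 30201 + 16777 = 46978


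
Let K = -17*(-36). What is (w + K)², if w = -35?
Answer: 332929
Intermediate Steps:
K = 612
(w + K)² = (-35 + 612)² = 577² = 332929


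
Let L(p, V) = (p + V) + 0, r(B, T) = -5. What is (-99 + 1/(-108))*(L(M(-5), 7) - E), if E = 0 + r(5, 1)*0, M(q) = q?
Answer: -10693/54 ≈ -198.02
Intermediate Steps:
L(p, V) = V + p (L(p, V) = (V + p) + 0 = V + p)
E = 0 (E = 0 - 5*0 = 0 + 0 = 0)
(-99 + 1/(-108))*(L(M(-5), 7) - E) = (-99 + 1/(-108))*((7 - 5) - 1*0) = (-99 - 1/108)*(2 + 0) = -10693/108*2 = -10693/54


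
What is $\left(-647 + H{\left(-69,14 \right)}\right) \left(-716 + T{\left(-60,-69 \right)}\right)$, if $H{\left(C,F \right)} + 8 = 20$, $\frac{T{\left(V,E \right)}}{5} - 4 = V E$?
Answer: $-12702540$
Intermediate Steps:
$T{\left(V,E \right)} = 20 + 5 E V$ ($T{\left(V,E \right)} = 20 + 5 V E = 20 + 5 E V$)
$H{\left(C,F \right)} = 12$ ($H{\left(C,F \right)} = -8 + 20 = 12$)
$\left(-647 + H{\left(-69,14 \right)}\right) \left(-716 + T{\left(-60,-69 \right)}\right) = \left(-647 + 12\right) \left(-716 + \left(20 + 5 \left(-69\right) \left(-60\right)\right)\right) = - 635 \left(-716 + \left(20 + 20700\right)\right) = - 635 \left(-716 + 20720\right) = \left(-635\right) 20004 = -12702540$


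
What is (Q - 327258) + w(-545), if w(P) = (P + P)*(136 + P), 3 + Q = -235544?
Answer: -116995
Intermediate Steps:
Q = -235547 (Q = -3 - 235544 = -235547)
w(P) = 2*P*(136 + P) (w(P) = (2*P)*(136 + P) = 2*P*(136 + P))
(Q - 327258) + w(-545) = (-235547 - 327258) + 2*(-545)*(136 - 545) = -562805 + 2*(-545)*(-409) = -562805 + 445810 = -116995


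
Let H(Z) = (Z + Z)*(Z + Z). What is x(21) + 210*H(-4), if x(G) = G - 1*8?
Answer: 13453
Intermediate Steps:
H(Z) = 4*Z² (H(Z) = (2*Z)*(2*Z) = 4*Z²)
x(G) = -8 + G (x(G) = G - 8 = -8 + G)
x(21) + 210*H(-4) = (-8 + 21) + 210*(4*(-4)²) = 13 + 210*(4*16) = 13 + 210*64 = 13 + 13440 = 13453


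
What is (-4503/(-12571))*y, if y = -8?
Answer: -36024/12571 ≈ -2.8656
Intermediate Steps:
(-4503/(-12571))*y = -4503/(-12571)*(-8) = -4503*(-1/12571)*(-8) = (4503/12571)*(-8) = -36024/12571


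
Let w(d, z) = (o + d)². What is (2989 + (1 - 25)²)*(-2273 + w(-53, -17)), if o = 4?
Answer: 456320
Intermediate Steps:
w(d, z) = (4 + d)²
(2989 + (1 - 25)²)*(-2273 + w(-53, -17)) = (2989 + (1 - 25)²)*(-2273 + (4 - 53)²) = (2989 + (-24)²)*(-2273 + (-49)²) = (2989 + 576)*(-2273 + 2401) = 3565*128 = 456320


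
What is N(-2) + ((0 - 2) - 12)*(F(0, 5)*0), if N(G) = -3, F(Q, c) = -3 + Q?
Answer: -3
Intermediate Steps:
N(-2) + ((0 - 2) - 12)*(F(0, 5)*0) = -3 + ((0 - 2) - 12)*((-3 + 0)*0) = -3 + (-2 - 12)*(-3*0) = -3 - 14*0 = -3 + 0 = -3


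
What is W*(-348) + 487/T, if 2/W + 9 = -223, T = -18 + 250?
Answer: 1183/232 ≈ 5.0991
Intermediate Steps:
T = 232
W = -1/116 (W = 2/(-9 - 223) = 2/(-232) = 2*(-1/232) = -1/116 ≈ -0.0086207)
W*(-348) + 487/T = -1/116*(-348) + 487/232 = 3 + 487*(1/232) = 3 + 487/232 = 1183/232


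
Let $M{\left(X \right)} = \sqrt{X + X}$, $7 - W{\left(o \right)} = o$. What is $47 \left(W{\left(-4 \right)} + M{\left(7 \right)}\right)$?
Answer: $517 + 47 \sqrt{14} \approx 692.86$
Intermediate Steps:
$W{\left(o \right)} = 7 - o$
$M{\left(X \right)} = \sqrt{2} \sqrt{X}$ ($M{\left(X \right)} = \sqrt{2 X} = \sqrt{2} \sqrt{X}$)
$47 \left(W{\left(-4 \right)} + M{\left(7 \right)}\right) = 47 \left(\left(7 - -4\right) + \sqrt{2} \sqrt{7}\right) = 47 \left(\left(7 + 4\right) + \sqrt{14}\right) = 47 \left(11 + \sqrt{14}\right) = 517 + 47 \sqrt{14}$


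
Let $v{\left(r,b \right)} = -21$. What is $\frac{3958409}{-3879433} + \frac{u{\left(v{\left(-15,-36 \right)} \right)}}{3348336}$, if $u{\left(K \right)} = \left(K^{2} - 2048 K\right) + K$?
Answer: $- \frac{1090467278425}{1082470431124} \approx -1.0074$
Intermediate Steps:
$u{\left(K \right)} = K^{2} - 2047 K$
$\frac{3958409}{-3879433} + \frac{u{\left(v{\left(-15,-36 \right)} \right)}}{3348336} = \frac{3958409}{-3879433} + \frac{\left(-21\right) \left(-2047 - 21\right)}{3348336} = 3958409 \left(- \frac{1}{3879433}\right) + \left(-21\right) \left(-2068\right) \frac{1}{3348336} = - \frac{3958409}{3879433} + 43428 \cdot \frac{1}{3348336} = - \frac{3958409}{3879433} + \frac{3619}{279028} = - \frac{1090467278425}{1082470431124}$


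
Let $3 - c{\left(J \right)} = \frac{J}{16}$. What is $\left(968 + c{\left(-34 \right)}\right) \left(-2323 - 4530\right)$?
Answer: $- \frac{53350605}{8} \approx -6.6688 \cdot 10^{6}$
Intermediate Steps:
$c{\left(J \right)} = 3 - \frac{J}{16}$
$\left(968 + c{\left(-34 \right)}\right) \left(-2323 - 4530\right) = \left(968 + \left(3 - - \frac{17}{8}\right)\right) \left(-2323 - 4530\right) = \left(968 + \left(3 + \frac{17}{8}\right)\right) \left(-6853\right) = \left(968 + \frac{41}{8}\right) \left(-6853\right) = \frac{7785}{8} \left(-6853\right) = - \frac{53350605}{8}$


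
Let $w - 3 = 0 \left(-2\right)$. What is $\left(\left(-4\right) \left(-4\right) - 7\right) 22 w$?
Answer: $594$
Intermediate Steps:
$w = 3$ ($w = 3 + 0 \left(-2\right) = 3 + 0 = 3$)
$\left(\left(-4\right) \left(-4\right) - 7\right) 22 w = \left(\left(-4\right) \left(-4\right) - 7\right) 22 \cdot 3 = \left(16 - 7\right) 22 \cdot 3 = 9 \cdot 22 \cdot 3 = 198 \cdot 3 = 594$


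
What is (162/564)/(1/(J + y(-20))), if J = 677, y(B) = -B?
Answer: 18819/94 ≈ 200.20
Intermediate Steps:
(162/564)/(1/(J + y(-20))) = (162/564)/(1/(677 - 1*(-20))) = (162*(1/564))/(1/(677 + 20)) = 27/(94*(1/697)) = (27/94)*697 = 18819/94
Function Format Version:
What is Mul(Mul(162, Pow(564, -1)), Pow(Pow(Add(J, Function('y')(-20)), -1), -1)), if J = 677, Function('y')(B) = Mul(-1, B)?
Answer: Rational(18819, 94) ≈ 200.20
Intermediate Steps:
Mul(Mul(162, Pow(564, -1)), Pow(Pow(Add(J, Function('y')(-20)), -1), -1)) = Mul(Mul(162, Pow(564, -1)), Pow(Pow(Add(677, Mul(-1, -20)), -1), -1)) = Mul(Mul(162, Rational(1, 564)), Pow(Pow(Add(677, 20), -1), -1)) = Mul(Rational(27, 94), Pow(Pow(697, -1), -1)) = Mul(Rational(27, 94), Pow(Rational(1, 697), -1)) = Mul(Rational(27, 94), 697) = Rational(18819, 94)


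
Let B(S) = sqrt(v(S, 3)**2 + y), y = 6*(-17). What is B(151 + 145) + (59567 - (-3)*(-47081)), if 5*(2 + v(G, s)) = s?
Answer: -81676 + I*sqrt(2501)/5 ≈ -81676.0 + 10.002*I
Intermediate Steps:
v(G, s) = -2 + s/5
y = -102
B(S) = I*sqrt(2501)/5 (B(S) = sqrt((-2 + (1/5)*3)**2 - 102) = sqrt((-2 + 3/5)**2 - 102) = sqrt((-7/5)**2 - 102) = sqrt(49/25 - 102) = sqrt(-2501/25) = I*sqrt(2501)/5)
B(151 + 145) + (59567 - (-3)*(-47081)) = I*sqrt(2501)/5 + (59567 - (-3)*(-47081)) = I*sqrt(2501)/5 + (59567 - 1*141243) = I*sqrt(2501)/5 + (59567 - 141243) = I*sqrt(2501)/5 - 81676 = -81676 + I*sqrt(2501)/5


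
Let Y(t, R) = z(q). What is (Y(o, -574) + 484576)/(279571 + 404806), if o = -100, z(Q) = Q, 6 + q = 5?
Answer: 484575/684377 ≈ 0.70805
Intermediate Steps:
q = -1 (q = -6 + 5 = -1)
Y(t, R) = -1
(Y(o, -574) + 484576)/(279571 + 404806) = (-1 + 484576)/(279571 + 404806) = 484575/684377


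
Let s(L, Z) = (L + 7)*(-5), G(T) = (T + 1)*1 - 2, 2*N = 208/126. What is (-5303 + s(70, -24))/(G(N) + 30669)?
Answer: -44793/241517 ≈ -0.18547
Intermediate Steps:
N = 52/63 (N = (208/126)/2 = (208*(1/126))/2 = (1/2)*(104/63) = 52/63 ≈ 0.82540)
G(T) = -1 + T (G(T) = (1 + T)*1 - 2 = (1 + T) - 2 = -1 + T)
s(L, Z) = -35 - 5*L (s(L, Z) = (7 + L)*(-5) = -35 - 5*L)
(-5303 + s(70, -24))/(G(N) + 30669) = (-5303 + (-35 - 5*70))/((-1 + 52/63) + 30669) = (-5303 + (-35 - 350))/(-11/63 + 30669) = (-5303 - 385)/(1932136/63) = -5688*63/1932136 = -44793/241517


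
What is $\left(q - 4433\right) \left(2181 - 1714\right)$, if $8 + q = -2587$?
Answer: $-3282076$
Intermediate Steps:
$q = -2595$ ($q = -8 - 2587 = -2595$)
$\left(q - 4433\right) \left(2181 - 1714\right) = \left(-2595 - 4433\right) \left(2181 - 1714\right) = \left(-7028\right) 467 = -3282076$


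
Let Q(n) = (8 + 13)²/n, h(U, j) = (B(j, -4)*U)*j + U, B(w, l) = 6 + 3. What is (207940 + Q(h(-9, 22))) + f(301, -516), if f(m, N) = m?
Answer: 41439910/199 ≈ 2.0824e+5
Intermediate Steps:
B(w, l) = 9
h(U, j) = U + 9*U*j (h(U, j) = (9*U)*j + U = 9*U*j + U = U + 9*U*j)
Q(n) = 441/n (Q(n) = 21²/n = 441/n)
(207940 + Q(h(-9, 22))) + f(301, -516) = (207940 + 441/((-9*(1 + 9*22)))) + 301 = (207940 + 441/((-9*(1 + 198)))) + 301 = (207940 + 441/((-9*199))) + 301 = (207940 + 441/(-1791)) + 301 = (207940 + 441*(-1/1791)) + 301 = (207940 - 49/199) + 301 = 41380011/199 + 301 = 41439910/199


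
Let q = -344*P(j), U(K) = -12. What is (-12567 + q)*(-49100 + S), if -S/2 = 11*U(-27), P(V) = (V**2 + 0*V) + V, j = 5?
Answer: 1117709532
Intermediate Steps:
P(V) = V + V**2 (P(V) = (V**2 + 0) + V = V**2 + V = V + V**2)
S = 264 (S = -22*(-12) = -2*(-132) = 264)
q = -10320 (q = -1720*(1 + 5) = -1720*6 = -344*30 = -10320)
(-12567 + q)*(-49100 + S) = (-12567 - 10320)*(-49100 + 264) = -22887*(-48836) = 1117709532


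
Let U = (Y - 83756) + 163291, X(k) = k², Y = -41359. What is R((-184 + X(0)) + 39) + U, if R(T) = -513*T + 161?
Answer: 112722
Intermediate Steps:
U = 38176 (U = (-41359 - 83756) + 163291 = -125115 + 163291 = 38176)
R(T) = 161 - 513*T
R((-184 + X(0)) + 39) + U = (161 - 513*((-184 + 0²) + 39)) + 38176 = (161 - 513*((-184 + 0) + 39)) + 38176 = (161 - 513*(-184 + 39)) + 38176 = (161 - 513*(-145)) + 38176 = (161 + 74385) + 38176 = 74546 + 38176 = 112722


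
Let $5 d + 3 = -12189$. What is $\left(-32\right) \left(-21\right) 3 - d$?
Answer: $\frac{22272}{5} \approx 4454.4$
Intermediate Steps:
$d = - \frac{12192}{5}$ ($d = - \frac{3}{5} + \frac{1}{5} \left(-12189\right) = - \frac{3}{5} - \frac{12189}{5} = - \frac{12192}{5} \approx -2438.4$)
$\left(-32\right) \left(-21\right) 3 - d = \left(-32\right) \left(-21\right) 3 - - \frac{12192}{5} = 672 \cdot 3 + \frac{12192}{5} = 2016 + \frac{12192}{5} = \frac{22272}{5}$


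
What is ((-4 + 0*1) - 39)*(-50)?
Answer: 2150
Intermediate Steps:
((-4 + 0*1) - 39)*(-50) = ((-4 + 0) - 39)*(-50) = (-4 - 39)*(-50) = -43*(-50) = 2150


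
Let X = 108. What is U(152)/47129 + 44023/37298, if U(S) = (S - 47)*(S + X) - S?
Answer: 3087326071/1757817442 ≈ 1.7563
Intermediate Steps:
U(S) = -S + (-47 + S)*(108 + S) (U(S) = (S - 47)*(S + 108) - S = (-47 + S)*(108 + S) - S = -S + (-47 + S)*(108 + S))
U(152)/47129 + 44023/37298 = (-5076 + 152² + 60*152)/47129 + 44023/37298 = (-5076 + 23104 + 9120)*(1/47129) + 44023*(1/37298) = 27148*(1/47129) + 44023/37298 = 27148/47129 + 44023/37298 = 3087326071/1757817442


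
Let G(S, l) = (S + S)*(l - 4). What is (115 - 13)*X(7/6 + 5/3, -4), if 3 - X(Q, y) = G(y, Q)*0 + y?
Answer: 714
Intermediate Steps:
G(S, l) = 2*S*(-4 + l) (G(S, l) = (2*S)*(-4 + l) = 2*S*(-4 + l))
X(Q, y) = 3 - y (X(Q, y) = 3 - ((2*y*(-4 + Q))*0 + y) = 3 - (0 + y) = 3 - y)
(115 - 13)*X(7/6 + 5/3, -4) = (115 - 13)*(3 - 1*(-4)) = 102*(3 + 4) = 102*7 = 714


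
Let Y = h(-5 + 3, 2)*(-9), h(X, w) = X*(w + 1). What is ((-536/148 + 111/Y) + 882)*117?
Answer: 7622797/74 ≈ 1.0301e+5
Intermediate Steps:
h(X, w) = X*(1 + w)
Y = 54 (Y = ((-5 + 3)*(1 + 2))*(-9) = -2*3*(-9) = -6*(-9) = 54)
((-536/148 + 111/Y) + 882)*117 = ((-536/148 + 111/54) + 882)*117 = ((-536*1/148 + 111*(1/54)) + 882)*117 = ((-134/37 + 37/18) + 882)*117 = (-1043/666 + 882)*117 = (586369/666)*117 = 7622797/74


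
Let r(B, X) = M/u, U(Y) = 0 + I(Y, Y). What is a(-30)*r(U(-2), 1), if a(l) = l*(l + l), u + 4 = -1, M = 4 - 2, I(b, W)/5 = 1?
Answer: -720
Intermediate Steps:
I(b, W) = 5 (I(b, W) = 5*1 = 5)
M = 2
u = -5 (u = -4 - 1 = -5)
U(Y) = 5 (U(Y) = 0 + 5 = 5)
a(l) = 2*l² (a(l) = l*(2*l) = 2*l²)
r(B, X) = -⅖ (r(B, X) = 2/(-5) = 2*(-⅕) = -⅖)
a(-30)*r(U(-2), 1) = (2*(-30)²)*(-⅖) = (2*900)*(-⅖) = 1800*(-⅖) = -720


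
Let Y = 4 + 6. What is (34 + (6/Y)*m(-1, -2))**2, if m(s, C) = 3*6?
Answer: 50176/25 ≈ 2007.0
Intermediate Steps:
m(s, C) = 18
Y = 10
(34 + (6/Y)*m(-1, -2))**2 = (34 + (6/10)*18)**2 = (34 + (6*(1/10))*18)**2 = (34 + (3/5)*18)**2 = (34 + 54/5)**2 = (224/5)**2 = 50176/25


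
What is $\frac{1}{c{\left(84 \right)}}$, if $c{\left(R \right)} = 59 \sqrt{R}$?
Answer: $\frac{\sqrt{21}}{2478} \approx 0.0018493$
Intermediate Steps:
$\frac{1}{c{\left(84 \right)}} = \frac{1}{59 \sqrt{84}} = \frac{1}{59 \cdot 2 \sqrt{21}} = \frac{1}{118 \sqrt{21}} = \frac{\sqrt{21}}{2478}$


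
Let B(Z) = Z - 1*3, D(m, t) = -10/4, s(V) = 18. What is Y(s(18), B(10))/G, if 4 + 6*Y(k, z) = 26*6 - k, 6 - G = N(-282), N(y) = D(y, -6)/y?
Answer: 12596/3379 ≈ 3.7277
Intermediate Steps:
D(m, t) = -5/2 (D(m, t) = -10*1/4 = -5/2)
N(y) = -5/(2*y)
B(Z) = -3 + Z (B(Z) = Z - 3 = -3 + Z)
G = 3379/564 (G = 6 - (-5)/(2*(-282)) = 6 - (-5)*(-1)/(2*282) = 6 - 1*5/564 = 6 - 5/564 = 3379/564 ≈ 5.9911)
Y(k, z) = 76/3 - k/6 (Y(k, z) = -2/3 + (26*6 - k)/6 = -2/3 + (156 - k)/6 = -2/3 + (26 - k/6) = 76/3 - k/6)
Y(s(18), B(10))/G = (76/3 - 1/6*18)/(3379/564) = (76/3 - 3)*(564/3379) = (67/3)*(564/3379) = 12596/3379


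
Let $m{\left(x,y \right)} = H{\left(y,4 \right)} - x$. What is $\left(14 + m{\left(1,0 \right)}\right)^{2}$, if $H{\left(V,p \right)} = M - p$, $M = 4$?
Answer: $169$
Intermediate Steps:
$H{\left(V,p \right)} = 4 - p$
$m{\left(x,y \right)} = - x$ ($m{\left(x,y \right)} = \left(4 - 4\right) - x = 0 - x = - x$)
$\left(14 + m{\left(1,0 \right)}\right)^{2} = \left(14 - 1\right)^{2} = 13^{2} = 169$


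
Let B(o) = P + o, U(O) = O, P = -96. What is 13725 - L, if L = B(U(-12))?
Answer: 13833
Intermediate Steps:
B(o) = -96 + o
L = -108 (L = -96 - 12 = -108)
13725 - L = 13725 - 1*(-108) = 13725 + 108 = 13833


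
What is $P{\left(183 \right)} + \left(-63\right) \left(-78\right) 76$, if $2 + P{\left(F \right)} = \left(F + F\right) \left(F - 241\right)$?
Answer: $352234$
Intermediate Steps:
$P{\left(F \right)} = -2 + 2 F \left(-241 + F\right)$ ($P{\left(F \right)} = -2 + \left(F + F\right) \left(F - 241\right) = -2 + 2 F \left(-241 + F\right)$)
$P{\left(183 \right)} + \left(-63\right) \left(-78\right) 76 = \left(-2 - 88206 + 2 \cdot 183^{2}\right) + \left(-63\right) \left(-78\right) 76 = \left(-2 - 88206 + 2 \cdot 33489\right) + 4914 \cdot 76 = \left(-2 - 88206 + 66978\right) + 373464 = -21230 + 373464 = 352234$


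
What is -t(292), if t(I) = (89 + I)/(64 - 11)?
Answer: -381/53 ≈ -7.1887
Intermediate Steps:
t(I) = 89/53 + I/53 (t(I) = (89 + I)/53 = (89 + I)*(1/53) = 89/53 + I/53)
-t(292) = -(89/53 + (1/53)*292) = -(89/53 + 292/53) = -1*381/53 = -381/53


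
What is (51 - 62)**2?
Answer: 121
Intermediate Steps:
(51 - 62)**2 = (-11)**2 = 121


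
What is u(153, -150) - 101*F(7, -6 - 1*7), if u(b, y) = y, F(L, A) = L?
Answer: -857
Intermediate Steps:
u(153, -150) - 101*F(7, -6 - 1*7) = -150 - 101*7 = -150 - 707 = -857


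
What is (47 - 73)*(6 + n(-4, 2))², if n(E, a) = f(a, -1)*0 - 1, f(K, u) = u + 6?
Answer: -650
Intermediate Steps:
f(K, u) = 6 + u
n(E, a) = -1 (n(E, a) = (6 - 1)*0 - 1 = 5*0 - 1 = 0 - 1 = -1)
(47 - 73)*(6 + n(-4, 2))² = (47 - 73)*(6 - 1)² = -26*5² = -26*25 = -650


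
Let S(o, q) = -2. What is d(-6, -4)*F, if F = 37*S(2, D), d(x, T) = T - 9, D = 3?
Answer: 962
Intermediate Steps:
d(x, T) = -9 + T
F = -74 (F = 37*(-2) = -74)
d(-6, -4)*F = (-9 - 4)*(-74) = -13*(-74) = 962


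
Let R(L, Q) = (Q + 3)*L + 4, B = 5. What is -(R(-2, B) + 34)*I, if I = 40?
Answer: -880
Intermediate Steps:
R(L, Q) = 4 + L*(3 + Q) (R(L, Q) = (3 + Q)*L + 4 = L*(3 + Q) + 4 = 4 + L*(3 + Q))
-(R(-2, B) + 34)*I = -((4 + 3*(-2) - 2*5) + 34)*40 = -((4 - 6 - 10) + 34)*40 = -(-12 + 34)*40 = -22*40 = -1*880 = -880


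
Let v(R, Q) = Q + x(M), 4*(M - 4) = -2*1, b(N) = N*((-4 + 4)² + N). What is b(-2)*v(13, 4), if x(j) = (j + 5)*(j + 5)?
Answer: 305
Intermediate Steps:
b(N) = N² (b(N) = N*(0² + N) = N*(0 + N) = N*N = N²)
M = 7/2 (M = 4 + (-2*1)/4 = 4 + (¼)*(-2) = 4 - ½ = 7/2 ≈ 3.5000)
x(j) = (5 + j)² (x(j) = (5 + j)*(5 + j) = (5 + j)²)
v(R, Q) = 289/4 + Q (v(R, Q) = Q + (5 + 7/2)² = Q + (17/2)² = Q + 289/4 = 289/4 + Q)
b(-2)*v(13, 4) = (-2)²*(289/4 + 4) = 4*(305/4) = 305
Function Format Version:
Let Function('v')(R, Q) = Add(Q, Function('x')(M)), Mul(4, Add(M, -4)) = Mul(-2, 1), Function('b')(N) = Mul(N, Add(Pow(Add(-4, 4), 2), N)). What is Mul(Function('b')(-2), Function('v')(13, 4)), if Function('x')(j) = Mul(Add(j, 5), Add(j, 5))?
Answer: 305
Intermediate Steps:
Function('b')(N) = Pow(N, 2) (Function('b')(N) = Mul(N, Add(Pow(0, 2), N)) = Mul(N, Add(0, N)) = Mul(N, N) = Pow(N, 2))
M = Rational(7, 2) (M = Add(4, Mul(Rational(1, 4), Mul(-2, 1))) = Add(4, Mul(Rational(1, 4), -2)) = Add(4, Rational(-1, 2)) = Rational(7, 2) ≈ 3.5000)
Function('x')(j) = Pow(Add(5, j), 2) (Function('x')(j) = Mul(Add(5, j), Add(5, j)) = Pow(Add(5, j), 2))
Function('v')(R, Q) = Add(Rational(289, 4), Q) (Function('v')(R, Q) = Add(Q, Pow(Add(5, Rational(7, 2)), 2)) = Add(Q, Pow(Rational(17, 2), 2)) = Add(Q, Rational(289, 4)) = Add(Rational(289, 4), Q))
Mul(Function('b')(-2), Function('v')(13, 4)) = Mul(Pow(-2, 2), Add(Rational(289, 4), 4)) = Mul(4, Rational(305, 4)) = 305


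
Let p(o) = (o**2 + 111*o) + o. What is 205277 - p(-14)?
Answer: 206649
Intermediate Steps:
p(o) = o**2 + 112*o
205277 - p(-14) = 205277 - (-14)*(112 - 14) = 205277 - (-14)*98 = 205277 - 1*(-1372) = 205277 + 1372 = 206649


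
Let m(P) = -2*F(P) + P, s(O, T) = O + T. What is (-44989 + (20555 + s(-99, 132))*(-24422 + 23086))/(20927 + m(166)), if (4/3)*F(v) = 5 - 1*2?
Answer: -1080414/827 ≈ -1306.4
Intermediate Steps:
F(v) = 9/4 (F(v) = 3*(5 - 1*2)/4 = 3*(5 - 2)/4 = (3/4)*3 = 9/4)
m(P) = -9/2 + P (m(P) = -2*9/4 + P = -9/2 + P)
(-44989 + (20555 + s(-99, 132))*(-24422 + 23086))/(20927 + m(166)) = (-44989 + (20555 + (-99 + 132))*(-24422 + 23086))/(20927 + (-9/2 + 166)) = (-44989 + (20555 + 33)*(-1336))/(20927 + 323/2) = (-44989 + 20588*(-1336))/(42177/2) = (-44989 - 27505568)*(2/42177) = -27550557*2/42177 = -1080414/827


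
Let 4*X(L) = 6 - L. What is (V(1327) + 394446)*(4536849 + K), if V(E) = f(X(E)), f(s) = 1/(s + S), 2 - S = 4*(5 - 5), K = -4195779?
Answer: 176642743085580/1313 ≈ 1.3453e+11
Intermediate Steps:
S = 2 (S = 2 - 4*(5 - 5) = 2 - 4*0 = 2 - 1*0 = 2 + 0 = 2)
X(L) = 3/2 - L/4 (X(L) = (6 - L)/4 = 3/2 - L/4)
f(s) = 1/(2 + s) (f(s) = 1/(s + 2) = 1/(2 + s))
V(E) = 1/(7/2 - E/4) (V(E) = 1/(2 + (3/2 - E/4)) = 1/(7/2 - E/4))
(V(1327) + 394446)*(4536849 + K) = (-4/(-14 + 1327) + 394446)*(4536849 - 4195779) = (-4/1313 + 394446)*341070 = (517907594/1313)*341070 = 176642743085580/1313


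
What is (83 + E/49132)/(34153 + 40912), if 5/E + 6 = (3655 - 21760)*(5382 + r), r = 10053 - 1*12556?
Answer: 212560606008751/192239299880087580 ≈ 0.0011057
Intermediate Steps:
r = -2503 (r = 10053 - 12556 = -2503)
E = -5/52124301 (E = 5/(-6 + (3655 - 21760)*(5382 - 2503)) = 5/(-6 - 18105*2879) = 5/(-6 - 52124295) = 5/(-52124301) = 5*(-1/52124301) = -5/52124301 ≈ -9.5925e-8)
(83 + E/49132)/(34153 + 40912) = (83 - 5/52124301/49132)/(34153 + 40912) = (83 - 5/52124301*1/49132)/75065 = (83 - 5/2560971156732)*(1/75065) = (212560606008751/2560971156732)*(1/75065) = 212560606008751/192239299880087580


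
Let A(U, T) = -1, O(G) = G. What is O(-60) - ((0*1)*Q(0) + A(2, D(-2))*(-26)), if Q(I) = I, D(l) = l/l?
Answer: -86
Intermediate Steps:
D(l) = 1
O(-60) - ((0*1)*Q(0) + A(2, D(-2))*(-26)) = -60 - ((0*1)*0 - 1*(-26)) = -60 - (0*0 + 26) = -60 - (0 + 26) = -60 - 1*26 = -60 - 26 = -86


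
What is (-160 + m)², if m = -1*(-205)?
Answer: 2025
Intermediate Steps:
m = 205
(-160 + m)² = (-160 + 205)² = 45² = 2025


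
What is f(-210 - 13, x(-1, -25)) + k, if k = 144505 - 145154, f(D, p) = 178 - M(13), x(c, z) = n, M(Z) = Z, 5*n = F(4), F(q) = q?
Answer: -484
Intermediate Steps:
n = ⅘ (n = (⅕)*4 = ⅘ ≈ 0.80000)
x(c, z) = ⅘
f(D, p) = 165 (f(D, p) = 178 - 1*13 = 178 - 13 = 165)
k = -649
f(-210 - 13, x(-1, -25)) + k = 165 - 649 = -484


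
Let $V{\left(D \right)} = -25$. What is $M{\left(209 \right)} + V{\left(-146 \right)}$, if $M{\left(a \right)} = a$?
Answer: $184$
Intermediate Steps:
$M{\left(209 \right)} + V{\left(-146 \right)} = 209 - 25 = 184$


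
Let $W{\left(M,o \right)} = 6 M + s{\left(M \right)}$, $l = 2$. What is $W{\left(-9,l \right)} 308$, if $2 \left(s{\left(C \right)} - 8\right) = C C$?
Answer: $-1694$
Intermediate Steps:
$s{\left(C \right)} = 8 + \frac{C^{2}}{2}$ ($s{\left(C \right)} = 8 + \frac{C C}{2} = 8 + \frac{C^{2}}{2}$)
$W{\left(M,o \right)} = 8 + \frac{M^{2}}{2} + 6 M$ ($W{\left(M,o \right)} = 6 M + \left(8 + \frac{M^{2}}{2}\right) = 8 + \frac{M^{2}}{2} + 6 M$)
$W{\left(-9,l \right)} 308 = \left(8 + \frac{\left(-9\right)^{2}}{2} + 6 \left(-9\right)\right) 308 = \left(8 + \frac{1}{2} \cdot 81 - 54\right) 308 = \left(8 + \frac{81}{2} - 54\right) 308 = \left(- \frac{11}{2}\right) 308 = -1694$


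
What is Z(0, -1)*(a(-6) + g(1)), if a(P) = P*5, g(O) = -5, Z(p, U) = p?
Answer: 0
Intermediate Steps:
a(P) = 5*P
Z(0, -1)*(a(-6) + g(1)) = 0*(5*(-6) - 5) = 0*(-30 - 5) = 0*(-35) = 0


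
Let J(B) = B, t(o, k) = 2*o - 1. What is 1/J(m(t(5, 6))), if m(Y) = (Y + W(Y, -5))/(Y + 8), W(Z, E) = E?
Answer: 17/4 ≈ 4.2500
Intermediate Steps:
t(o, k) = -1 + 2*o
m(Y) = (-5 + Y)/(8 + Y) (m(Y) = (Y - 5)/(Y + 8) = (-5 + Y)/(8 + Y))
1/J(m(t(5, 6))) = 1/((-5 + (-1 + 2*5))/(8 + (-1 + 2*5))) = 1/((-5 + (-1 + 10))/(8 + (-1 + 10))) = 1/((-5 + 9)/(8 + 9)) = 1/(4/17) = 17/4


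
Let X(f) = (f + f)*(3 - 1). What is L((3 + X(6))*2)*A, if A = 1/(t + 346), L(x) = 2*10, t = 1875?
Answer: 20/2221 ≈ 0.0090050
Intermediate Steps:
X(f) = 4*f (X(f) = (2*f)*2 = 4*f)
L(x) = 20
A = 1/2221 (A = 1/(1875 + 346) = 1/2221 ≈ 0.00045025)
L((3 + X(6))*2)*A = 20*(1/2221) = 20/2221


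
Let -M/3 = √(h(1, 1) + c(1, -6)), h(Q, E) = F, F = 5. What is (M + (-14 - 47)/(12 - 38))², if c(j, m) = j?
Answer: 40225/676 - 183*√6/13 ≈ 25.023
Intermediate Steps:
h(Q, E) = 5
M = -3*√6 (M = -3*√(5 + 1) = -3*√6 ≈ -7.3485)
(M + (-14 - 47)/(12 - 38))² = (-3*√6 + (-14 - 47)/(12 - 38))² = (-3*√6 - 61/(-26))² = (-3*√6 - 61*(-1/26))² = (-3*√6 + 61/26)² = (61/26 - 3*√6)²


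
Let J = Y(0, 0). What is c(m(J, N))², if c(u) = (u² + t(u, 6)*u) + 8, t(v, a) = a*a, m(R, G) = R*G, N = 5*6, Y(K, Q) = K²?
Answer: 64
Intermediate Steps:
N = 30
J = 0 (J = 0² = 0)
m(R, G) = G*R
t(v, a) = a²
c(u) = 8 + u² + 36*u (c(u) = (u² + 6²*u) + 8 = (u² + 36*u) + 8 = 8 + u² + 36*u)
c(m(J, N))² = (8 + (30*0)² + 36*(30*0))² = (8 + 0² + 36*0)² = (8 + 0 + 0)² = 8² = 64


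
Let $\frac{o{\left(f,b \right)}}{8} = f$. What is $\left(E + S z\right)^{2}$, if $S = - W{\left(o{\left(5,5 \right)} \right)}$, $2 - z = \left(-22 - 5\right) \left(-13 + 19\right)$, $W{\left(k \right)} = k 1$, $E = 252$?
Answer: $39790864$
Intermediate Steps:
$o{\left(f,b \right)} = 8 f$
$W{\left(k \right)} = k$
$z = 164$ ($z = 2 - \left(-22 - 5\right) \left(-13 + 19\right) = 2 - \left(-27\right) 6 = 2 - -162 = 2 + 162 = 164$)
$S = -40$ ($S = - 8 \cdot 5 = \left(-1\right) 40 = -40$)
$\left(E + S z\right)^{2} = \left(252 - 6560\right)^{2} = \left(-6308\right)^{2} = 39790864$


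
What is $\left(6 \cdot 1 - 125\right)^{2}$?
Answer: $14161$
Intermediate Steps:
$\left(6 \cdot 1 - 125\right)^{2} = \left(6 - 125\right)^{2} = \left(-119\right)^{2} = 14161$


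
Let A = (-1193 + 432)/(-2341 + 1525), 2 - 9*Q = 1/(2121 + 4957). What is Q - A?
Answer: -6154457/8663472 ≈ -0.71039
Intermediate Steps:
Q = 14155/63702 (Q = 2/9 - 1/(9*(2121 + 4957)) = 2/9 - ⅑/7078 = 2/9 - ⅑*1/7078 = 2/9 - 1/63702 = 14155/63702 ≈ 0.22221)
A = 761/816 (A = -761/(-816) = -761*(-1/816) = 761/816 ≈ 0.93260)
Q - A = 14155/63702 - 1*761/816 = 14155/63702 - 761/816 = -6154457/8663472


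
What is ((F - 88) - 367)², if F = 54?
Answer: 160801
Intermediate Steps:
((F - 88) - 367)² = ((54 - 88) - 367)² = (-34 - 367)² = (-401)² = 160801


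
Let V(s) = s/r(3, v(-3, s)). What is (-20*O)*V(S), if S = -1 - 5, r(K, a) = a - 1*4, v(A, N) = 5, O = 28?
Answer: 3360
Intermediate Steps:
r(K, a) = -4 + a (r(K, a) = a - 4 = -4 + a)
S = -6
V(s) = s (V(s) = s/(-4 + 5) = s/1 = 1*s = s)
(-20*O)*V(S) = -20*28*(-6) = -560*(-6) = 3360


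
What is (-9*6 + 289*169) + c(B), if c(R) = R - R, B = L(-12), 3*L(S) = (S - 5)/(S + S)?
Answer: 48787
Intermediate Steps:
L(S) = (-5 + S)/(6*S) (L(S) = ((S - 5)/(S + S))/3 = ((-5 + S)/((2*S)))/3 = ((-5 + S)*(1/(2*S)))/3 = ((-5 + S)/(2*S))/3 = (-5 + S)/(6*S))
B = 17/72 (B = (1/6)*(-5 - 12)/(-12) = (1/6)*(-1/12)*(-17) = 17/72 ≈ 0.23611)
c(R) = 0
(-9*6 + 289*169) + c(B) = (-9*6 + 289*169) + 0 = (-54 + 48841) + 0 = 48787 + 0 = 48787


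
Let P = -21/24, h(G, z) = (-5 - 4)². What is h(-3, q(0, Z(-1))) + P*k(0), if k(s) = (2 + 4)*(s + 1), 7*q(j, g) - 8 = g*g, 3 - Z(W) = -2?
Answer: 303/4 ≈ 75.750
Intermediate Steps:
Z(W) = 5 (Z(W) = 3 - 1*(-2) = 3 + 2 = 5)
q(j, g) = 8/7 + g²/7 (q(j, g) = 8/7 + (g*g)/7 = 8/7 + g²/7)
h(G, z) = 81 (h(G, z) = (-9)² = 81)
k(s) = 6 + 6*s (k(s) = 6*(1 + s) = 6 + 6*s)
P = -7/8 (P = -21*1/24 = -7/8 ≈ -0.87500)
h(-3, q(0, Z(-1))) + P*k(0) = 81 - 7*(6 + 6*0)/8 = 81 - 7*(6 + 0)/8 = 81 - 7/8*6 = 81 - 21/4 = 303/4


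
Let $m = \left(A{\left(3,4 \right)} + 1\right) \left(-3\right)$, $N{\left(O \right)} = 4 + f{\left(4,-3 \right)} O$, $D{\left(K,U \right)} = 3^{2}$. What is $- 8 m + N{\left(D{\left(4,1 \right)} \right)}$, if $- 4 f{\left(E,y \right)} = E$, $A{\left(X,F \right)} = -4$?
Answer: $-77$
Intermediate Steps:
$D{\left(K,U \right)} = 9$
$f{\left(E,y \right)} = - \frac{E}{4}$
$N{\left(O \right)} = 4 - O$ ($N{\left(O \right)} = 4 + \left(- \frac{1}{4}\right) 4 O = 4 - O$)
$m = 9$ ($m = \left(-4 + 1\right) \left(-3\right) = \left(-3\right) \left(-3\right) = 9$)
$- 8 m + N{\left(D{\left(4,1 \right)} \right)} = \left(-8\right) 9 + \left(4 - 9\right) = -72 + \left(4 - 9\right) = -72 - 5 = -77$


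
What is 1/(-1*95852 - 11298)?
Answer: -1/107150 ≈ -9.3327e-6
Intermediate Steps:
1/(-1*95852 - 11298) = 1/(-95852 - 11298) = 1/(-107150) = -1/107150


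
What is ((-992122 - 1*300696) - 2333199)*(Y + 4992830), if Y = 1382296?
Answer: -23116315253142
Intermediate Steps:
((-992122 - 1*300696) - 2333199)*(Y + 4992830) = ((-992122 - 1*300696) - 2333199)*(1382296 + 4992830) = ((-992122 - 300696) - 2333199)*6375126 = (-1292818 - 2333199)*6375126 = -3626017*6375126 = -23116315253142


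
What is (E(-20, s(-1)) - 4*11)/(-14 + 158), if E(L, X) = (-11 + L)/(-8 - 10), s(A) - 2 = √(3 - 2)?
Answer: -761/2592 ≈ -0.29360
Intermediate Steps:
s(A) = 3 (s(A) = 2 + √(3 - 2) = 2 + √1 = 2 + 1 = 3)
E(L, X) = 11/18 - L/18 (E(L, X) = (-11 + L)/(-18) = (-11 + L)*(-1/18) = 11/18 - L/18)
(E(-20, s(-1)) - 4*11)/(-14 + 158) = ((11/18 - 1/18*(-20)) - 4*11)/(-14 + 158) = ((11/18 + 10/9) - 44)/144 = (31/18 - 44)*(1/144) = -761/18*1/144 = -761/2592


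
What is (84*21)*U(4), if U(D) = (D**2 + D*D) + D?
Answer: 63504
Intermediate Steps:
U(D) = D + 2*D**2 (U(D) = (D**2 + D**2) + D = 2*D**2 + D = D + 2*D**2)
(84*21)*U(4) = (84*21)*(4*(1 + 2*4)) = 1764*(4*(1 + 8)) = 1764*(4*9) = 1764*36 = 63504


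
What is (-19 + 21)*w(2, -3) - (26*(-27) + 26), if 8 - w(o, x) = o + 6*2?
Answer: 664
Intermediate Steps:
w(o, x) = -4 - o (w(o, x) = 8 - (o + 6*2) = 8 - (o + 12) = 8 - (12 + o) = 8 + (-12 - o) = -4 - o)
(-19 + 21)*w(2, -3) - (26*(-27) + 26) = (-19 + 21)*(-4 - 1*2) - (26*(-27) + 26) = 2*(-4 - 2) - (-702 + 26) = 2*(-6) - 1*(-676) = -12 + 676 = 664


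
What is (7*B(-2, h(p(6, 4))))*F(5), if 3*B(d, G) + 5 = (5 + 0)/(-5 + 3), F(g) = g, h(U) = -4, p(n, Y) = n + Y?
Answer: -175/2 ≈ -87.500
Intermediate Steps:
p(n, Y) = Y + n
B(d, G) = -5/2 (B(d, G) = -5/3 + ((5 + 0)/(-5 + 3))/3 = -5/3 + (5/(-2))/3 = -5/3 + (5*(-½))/3 = -5/3 + (⅓)*(-5/2) = -5/3 - ⅚ = -5/2)
(7*B(-2, h(p(6, 4))))*F(5) = (7*(-5/2))*5 = -35/2*5 = -175/2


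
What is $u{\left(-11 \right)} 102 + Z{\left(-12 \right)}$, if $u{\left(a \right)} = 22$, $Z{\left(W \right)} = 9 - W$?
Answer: $2265$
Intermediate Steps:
$u{\left(-11 \right)} 102 + Z{\left(-12 \right)} = 22 \cdot 102 + \left(9 - -12\right) = 2244 + \left(9 + 12\right) = 2244 + 21 = 2265$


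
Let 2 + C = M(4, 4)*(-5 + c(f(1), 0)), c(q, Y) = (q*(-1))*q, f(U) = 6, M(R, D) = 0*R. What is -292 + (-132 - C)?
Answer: -422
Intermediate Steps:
M(R, D) = 0
c(q, Y) = -q² (c(q, Y) = (-q)*q = -q²)
C = -2 (C = -2 + 0*(-5 - 1*6²) = -2 + 0*(-5 - 1*36) = -2 + 0*(-5 - 36) = -2 + 0*(-41) = -2 + 0 = -2)
-292 + (-132 - C) = -292 + (-132 - 1*(-2)) = -292 + (-132 + 2) = -292 - 130 = -422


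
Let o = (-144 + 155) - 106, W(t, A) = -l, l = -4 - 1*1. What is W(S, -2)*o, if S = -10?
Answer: -475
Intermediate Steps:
l = -5 (l = -4 - 1 = -5)
W(t, A) = 5 (W(t, A) = -1*(-5) = 5)
o = -95 (o = 11 - 106 = -95)
W(S, -2)*o = 5*(-95) = -475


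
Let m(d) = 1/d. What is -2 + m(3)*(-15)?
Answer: -7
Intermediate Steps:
-2 + m(3)*(-15) = -2 - 15/3 = -2 + (⅓)*(-15) = -2 - 5 = -7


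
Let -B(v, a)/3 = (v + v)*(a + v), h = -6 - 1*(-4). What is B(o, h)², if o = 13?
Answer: 736164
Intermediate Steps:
h = -2 (h = -6 + 4 = -2)
B(v, a) = -6*v*(a + v) (B(v, a) = -3*(v + v)*(a + v) = -3*2*v*(a + v) = -6*v*(a + v))
B(o, h)² = (-6*13*(-2 + 13))² = (-6*13*11)² = (-858)² = 736164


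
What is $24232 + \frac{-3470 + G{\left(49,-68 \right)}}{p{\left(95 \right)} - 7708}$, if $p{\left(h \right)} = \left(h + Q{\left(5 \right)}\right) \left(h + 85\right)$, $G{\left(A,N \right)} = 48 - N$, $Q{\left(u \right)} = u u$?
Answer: $\frac{168313795}{6946} \approx 24232.0$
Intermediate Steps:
$Q{\left(u \right)} = u^{2}$
$p{\left(h \right)} = \left(25 + h\right) \left(85 + h\right)$ ($p{\left(h \right)} = \left(h + 5^{2}\right) \left(h + 85\right) = \left(h + 25\right) \left(85 + h\right) = \left(25 + h\right) \left(85 + h\right)$)
$24232 + \frac{-3470 + G{\left(49,-68 \right)}}{p{\left(95 \right)} - 7708} = 24232 + \frac{-3470 + \left(48 - -68\right)}{\left(2125 + 95^{2} + 110 \cdot 95\right) - 7708} = 24232 + \frac{-3470 + \left(48 + 68\right)}{\left(2125 + 9025 + 10450\right) - 7708} = 24232 + \frac{-3470 + 116}{21600 - 7708} = 24232 - \frac{3354}{13892} = 24232 - \frac{1677}{6946} = \frac{168313795}{6946}$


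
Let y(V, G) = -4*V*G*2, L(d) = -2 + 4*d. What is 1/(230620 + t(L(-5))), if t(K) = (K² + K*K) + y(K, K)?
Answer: 1/227716 ≈ 4.3914e-6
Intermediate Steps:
y(V, G) = -8*G*V (y(V, G) = -4*G*V*2 = -8*G*V)
t(K) = -6*K² (t(K) = (K² + K*K) - 8*K*K = (K² + K²) - 8*K² = 2*K² - 8*K² = -6*K²)
1/(230620 + t(L(-5))) = 1/(230620 - 6*(-2 + 4*(-5))²) = 1/(230620 - 6*(-2 - 20)²) = 1/(230620 - 6*(-22)²) = 1/(230620 - 6*484) = 1/(230620 - 2904) = 1/227716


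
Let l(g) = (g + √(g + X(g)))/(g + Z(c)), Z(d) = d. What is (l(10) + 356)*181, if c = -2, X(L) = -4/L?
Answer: 258649/4 + 181*√15/10 ≈ 64732.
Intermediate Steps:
l(g) = (g + √(g - 4/g))/(-2 + g) (l(g) = (g + √(g - 4/g))/(g - 2) = (g + √(g - 4/g))/(-2 + g))
(l(10) + 356)*181 = ((10 + √(10 - 4/10))/(-2 + 10) + 356)*181 = ((10 + √(10 - 4*⅒))/8 + 356)*181 = ((10 + √(10 - ⅖))/8 + 356)*181 = ((10 + √(48/5))/8 + 356)*181 = ((10 + 4*√15/5)/8 + 356)*181 = ((5/4 + √15/10) + 356)*181 = (1429/4 + √15/10)*181 = 258649/4 + 181*√15/10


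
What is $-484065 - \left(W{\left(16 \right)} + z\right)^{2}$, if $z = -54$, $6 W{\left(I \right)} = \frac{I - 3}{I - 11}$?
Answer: $- \frac{438240949}{900} \approx -4.8693 \cdot 10^{5}$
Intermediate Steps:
$W{\left(I \right)} = \frac{-3 + I}{6 \left(-11 + I\right)}$ ($W{\left(I \right)} = \frac{\left(I - 3\right) \frac{1}{I - 11}}{6} = \frac{\left(-3 + I\right) \frac{1}{-11 + I}}{6} = \frac{\frac{1}{-11 + I} \left(-3 + I\right)}{6} = \frac{-3 + I}{6 \left(-11 + I\right)}$)
$-484065 - \left(W{\left(16 \right)} + z\right)^{2} = -484065 - \left(\frac{-3 + 16}{6 \left(-11 + 16\right)} - 54\right)^{2} = -484065 - \left(\frac{1}{6} \cdot \frac{1}{5} \cdot 13 - 54\right)^{2} = -484065 - \left(\frac{13}{30} - 54\right)^{2} = -484065 - \left(- \frac{1607}{30}\right)^{2} = -484065 - \frac{2582449}{900} = - \frac{438240949}{900}$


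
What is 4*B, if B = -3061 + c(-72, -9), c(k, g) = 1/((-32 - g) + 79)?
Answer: -171415/14 ≈ -12244.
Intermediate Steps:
c(k, g) = 1/(47 - g)
B = -171415/56 (B = -3061 - 1/(-47 - 9) = -3061 - 1/(-56) = -3061 - 1*(-1/56) = -3061 + 1/56 = -171415/56 ≈ -3061.0)
4*B = 4*(-171415/56) = -171415/14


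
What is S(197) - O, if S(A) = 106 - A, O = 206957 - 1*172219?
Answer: -34829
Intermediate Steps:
O = 34738 (O = 206957 - 172219 = 34738)
S(197) - O = (106 - 1*197) - 1*34738 = (106 - 197) - 34738 = -91 - 34738 = -34829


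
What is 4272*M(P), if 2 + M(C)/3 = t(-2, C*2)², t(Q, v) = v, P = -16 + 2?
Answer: 10022112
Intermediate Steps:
P = -14
M(C) = -6 + 12*C² (M(C) = -6 + 3*(C*2)² = -6 + 3*(2*C)² = -6 + 3*(4*C²) = -6 + 12*C²)
4272*M(P) = 4272*(-6 + 12*(-14)²) = 4272*(-6 + 12*196) = 4272*(-6 + 2352) = 4272*2346 = 10022112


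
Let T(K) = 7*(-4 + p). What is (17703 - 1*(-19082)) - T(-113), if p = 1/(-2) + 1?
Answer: 73619/2 ≈ 36810.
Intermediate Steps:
p = 1/2 (p = -1/2 + 1 = 1/2 ≈ 0.50000)
T(K) = -49/2 (T(K) = 7*(-4 + 1/2) = 7*(-7/2) = -49/2)
(17703 - 1*(-19082)) - T(-113) = (17703 - 1*(-19082)) - 1*(-49/2) = (17703 + 19082) + 49/2 = 36785 + 49/2 = 73619/2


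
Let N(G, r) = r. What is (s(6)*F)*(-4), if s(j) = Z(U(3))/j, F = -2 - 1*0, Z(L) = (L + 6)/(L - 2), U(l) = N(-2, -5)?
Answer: -4/21 ≈ -0.19048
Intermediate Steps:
U(l) = -5
Z(L) = (6 + L)/(-2 + L)
F = -2 (F = -2 + 0 = -2)
s(j) = -1/(7*j) (s(j) = ((6 - 5)/(-2 - 5))/j = (1/(-7))/j = (-⅐*1)/j = -1/(7*j))
(s(6)*F)*(-4) = (-⅐/6*(-2))*(-4) = (-⅐*⅙*(-2))*(-4) = -1/42*(-2)*(-4) = (1/21)*(-4) = -4/21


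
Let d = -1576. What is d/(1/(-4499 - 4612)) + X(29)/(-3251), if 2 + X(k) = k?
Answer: 46680900909/3251 ≈ 1.4359e+7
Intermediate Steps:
X(k) = -2 + k
d/(1/(-4499 - 4612)) + X(29)/(-3251) = -1576/(1/(-4499 - 4612)) + (-2 + 29)/(-3251) = -1576/(1/(-9111)) + 27*(-1/3251) = -1576/(-1/9111) - 27/3251 = -1576*(-9111) - 27/3251 = 14358936 - 27/3251 = 46680900909/3251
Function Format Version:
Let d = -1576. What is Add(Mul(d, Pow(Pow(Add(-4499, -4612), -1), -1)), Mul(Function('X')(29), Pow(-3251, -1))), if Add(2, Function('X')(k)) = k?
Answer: Rational(46680900909, 3251) ≈ 1.4359e+7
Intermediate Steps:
Function('X')(k) = Add(-2, k)
Add(Mul(d, Pow(Pow(Add(-4499, -4612), -1), -1)), Mul(Function('X')(29), Pow(-3251, -1))) = Add(Mul(-1576, Pow(Pow(Add(-4499, -4612), -1), -1)), Mul(Add(-2, 29), Pow(-3251, -1))) = Add(Mul(-1576, Pow(Pow(-9111, -1), -1)), Mul(27, Rational(-1, 3251))) = Add(Mul(-1576, Pow(Rational(-1, 9111), -1)), Rational(-27, 3251)) = Add(Mul(-1576, -9111), Rational(-27, 3251)) = Add(14358936, Rational(-27, 3251)) = Rational(46680900909, 3251)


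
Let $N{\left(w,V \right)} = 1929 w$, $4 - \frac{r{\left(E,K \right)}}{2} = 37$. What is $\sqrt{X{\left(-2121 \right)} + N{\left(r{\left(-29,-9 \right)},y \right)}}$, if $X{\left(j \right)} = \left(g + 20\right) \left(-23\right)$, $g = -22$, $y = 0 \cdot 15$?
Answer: $2 i \sqrt{31817} \approx 356.75 i$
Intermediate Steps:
$r{\left(E,K \right)} = -66$ ($r{\left(E,K \right)} = 8 - 74 = -66$)
$y = 0$
$X{\left(j \right)} = 46$ ($X{\left(j \right)} = \left(-22 + 20\right) \left(-23\right) = \left(-2\right) \left(-23\right) = 46$)
$\sqrt{X{\left(-2121 \right)} + N{\left(r{\left(-29,-9 \right)},y \right)}} = \sqrt{46 + 1929 \left(-66\right)} = \sqrt{46 - 127314} = \sqrt{-127268} = 2 i \sqrt{31817}$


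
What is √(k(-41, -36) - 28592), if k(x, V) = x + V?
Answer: I*√28669 ≈ 169.32*I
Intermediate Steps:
k(x, V) = V + x
√(k(-41, -36) - 28592) = √((-36 - 41) - 28592) = √(-77 - 28592) = √(-28669) = I*√28669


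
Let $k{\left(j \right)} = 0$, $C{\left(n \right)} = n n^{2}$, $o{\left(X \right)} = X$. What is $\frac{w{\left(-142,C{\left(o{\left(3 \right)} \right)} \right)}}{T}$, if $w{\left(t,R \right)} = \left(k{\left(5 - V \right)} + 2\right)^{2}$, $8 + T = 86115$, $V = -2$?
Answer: $\frac{4}{86107} \approx 4.6454 \cdot 10^{-5}$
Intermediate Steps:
$C{\left(n \right)} = n^{3}$
$T = 86107$ ($T = -8 + 86115 = 86107$)
$w{\left(t,R \right)} = 4$ ($w{\left(t,R \right)} = \left(0 + 2\right)^{2} = 2^{2} = 4$)
$\frac{w{\left(-142,C{\left(o{\left(3 \right)} \right)} \right)}}{T} = \frac{4}{86107}$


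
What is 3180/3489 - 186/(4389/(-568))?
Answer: 42506988/1701469 ≈ 24.983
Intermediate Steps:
3180/3489 - 186/(4389/(-568)) = 3180*(1/3489) - 186/(4389*(-1/568)) = 1060/1163 - 186/(-4389/568) = 1060/1163 - 186*(-568/4389) = 1060/1163 + 35216/1463 = 42506988/1701469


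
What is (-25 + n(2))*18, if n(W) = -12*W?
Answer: -882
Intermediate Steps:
(-25 + n(2))*18 = (-25 - 12*2)*18 = (-25 - 24)*18 = -49*18 = -882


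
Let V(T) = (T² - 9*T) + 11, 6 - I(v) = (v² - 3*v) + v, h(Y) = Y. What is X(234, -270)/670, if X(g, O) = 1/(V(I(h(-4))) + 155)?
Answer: 1/436840 ≈ 2.2892e-6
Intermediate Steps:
I(v) = 6 - v² + 2*v (I(v) = 6 - ((v² - 3*v) + v) = 6 - (v² - 2*v) = 6 + (-v² + 2*v) = 6 - v² + 2*v)
V(T) = 11 + T² - 9*T
X(g, O) = 1/652 (X(g, O) = 1/((11 + (6 - 1*(-4)² + 2*(-4))² - 9*(6 - 1*(-4)² + 2*(-4))) + 155) = 1/((11 + (6 - 1*16 - 8)² - 9*(6 - 1*16 - 8)) + 155) = 1/((11 + (6 - 16 - 8)² - 9*(6 - 16 - 8)) + 155) = 1/((11 + (-18)² - 9*(-18)) + 155) = 1/((11 + 324 + 162) + 155) = 1/(497 + 155) = 1/652)
X(234, -270)/670 = (1/652)/670 = (1/652)*(1/670) = 1/436840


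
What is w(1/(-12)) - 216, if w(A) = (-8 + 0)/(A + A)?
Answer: -168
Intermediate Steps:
w(A) = -4/A (w(A) = -8*1/(2*A) = -4/A)
w(1/(-12)) - 216 = -4/(1/(-12)) - 216 = -4/(-1/12) - 216 = -4*(-12) - 216 = 48 - 216 = -168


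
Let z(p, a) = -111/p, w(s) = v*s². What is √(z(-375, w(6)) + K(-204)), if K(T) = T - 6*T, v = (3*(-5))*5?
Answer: √637685/25 ≈ 31.942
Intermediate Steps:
v = -75 (v = -15*5 = -75)
w(s) = -75*s²
K(T) = -5*T
√(z(-375, w(6)) + K(-204)) = √(-111/(-375) - 5*(-204)) = √(-111*(-1/375) + 1020) = √(37/125 + 1020) = √(127537/125) = √637685/25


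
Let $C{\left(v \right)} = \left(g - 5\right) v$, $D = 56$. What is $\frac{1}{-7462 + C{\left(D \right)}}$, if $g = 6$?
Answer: $- \frac{1}{7406} \approx -0.00013503$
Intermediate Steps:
$C{\left(v \right)} = v$ ($C{\left(v \right)} = \left(6 - 5\right) v = 1 v = v$)
$\frac{1}{-7462 + C{\left(D \right)}} = \frac{1}{-7462 + 56} = \frac{1}{-7406} = - \frac{1}{7406}$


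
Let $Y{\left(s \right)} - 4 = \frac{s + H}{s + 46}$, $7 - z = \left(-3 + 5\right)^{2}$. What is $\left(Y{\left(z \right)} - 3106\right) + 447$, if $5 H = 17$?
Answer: $- \frac{650443}{245} \approx -2654.9$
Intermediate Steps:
$H = \frac{17}{5}$ ($H = \frac{1}{5} \cdot 17 = \frac{17}{5} \approx 3.4$)
$z = 3$ ($z = 7 - \left(-3 + 5\right)^{2} = 7 - 2^{2} = 7 - 4 = 3$)
$Y{\left(s \right)} = 4 + \frac{\frac{17}{5} + s}{46 + s}$ ($Y{\left(s \right)} = 4 + \frac{s + \frac{17}{5}}{s + 46} = 4 + \frac{\frac{17}{5} + s}{46 + s}$)
$\left(Y{\left(z \right)} - 3106\right) + 447 = \left(\frac{937 + 25 \cdot 3}{5 \left(46 + 3\right)} - 3106\right) + 447 = \left(\frac{937 + 75}{5 \cdot 49} - 3106\right) + 447 = \left(\frac{1}{5} \cdot \frac{1}{49} \cdot 1012 - 3106\right) + 447 = \left(\frac{1012}{245} - 3106\right) + 447 = - \frac{759958}{245} + 447 = - \frac{650443}{245}$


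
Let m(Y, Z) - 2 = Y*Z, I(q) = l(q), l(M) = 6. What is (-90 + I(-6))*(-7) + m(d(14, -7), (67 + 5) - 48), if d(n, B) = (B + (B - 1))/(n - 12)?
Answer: 410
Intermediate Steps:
I(q) = 6
d(n, B) = (-1 + 2*B)/(-12 + n) (d(n, B) = (B + (-1 + B))/(-12 + n) = (-1 + 2*B)/(-12 + n))
m(Y, Z) = 2 + Y*Z
(-90 + I(-6))*(-7) + m(d(14, -7), (67 + 5) - 48) = (-90 + 6)*(-7) + (2 + ((-1 + 2*(-7))/(-12 + 14))*((67 + 5) - 48)) = -84*(-7) + (2 + ((-1 - 14)/2)*(72 - 48)) = 588 + (2 + ((½)*(-15))*24) = 588 + (2 - 15/2*24) = 588 + (2 - 180) = 588 - 178 = 410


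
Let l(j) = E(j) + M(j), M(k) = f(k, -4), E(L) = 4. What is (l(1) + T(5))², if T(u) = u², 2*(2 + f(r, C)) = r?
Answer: 3025/4 ≈ 756.25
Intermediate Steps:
f(r, C) = -2 + r/2
M(k) = -2 + k/2
l(j) = 2 + j/2 (l(j) = 4 + (-2 + j/2) = 2 + j/2)
(l(1) + T(5))² = ((2 + (½)*1) + 5²)² = ((2 + ½) + 25)² = (5/2 + 25)² = (55/2)² = 3025/4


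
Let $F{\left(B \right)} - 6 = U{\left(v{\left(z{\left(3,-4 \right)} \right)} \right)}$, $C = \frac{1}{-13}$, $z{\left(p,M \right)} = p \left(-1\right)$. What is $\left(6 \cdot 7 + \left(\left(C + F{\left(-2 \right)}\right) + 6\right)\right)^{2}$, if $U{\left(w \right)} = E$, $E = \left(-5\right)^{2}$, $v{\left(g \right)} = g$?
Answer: $\frac{1052676}{169} \approx 6228.9$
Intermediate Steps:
$z{\left(p,M \right)} = - p$
$C = - \frac{1}{13} \approx -0.076923$
$E = 25$
$U{\left(w \right)} = 25$
$F{\left(B \right)} = 31$ ($F{\left(B \right)} = 6 + 25 = 31$)
$\left(6 \cdot 7 + \left(\left(C + F{\left(-2 \right)}\right) + 6\right)\right)^{2} = \left(6 \cdot 7 + \left(\left(- \frac{1}{13} + 31\right) + 6\right)\right)^{2} = \left(42 + \left(\frac{402}{13} + 6\right)\right)^{2} = \left(42 + \frac{480}{13}\right)^{2} = \left(\frac{1026}{13}\right)^{2} = \frac{1052676}{169}$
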